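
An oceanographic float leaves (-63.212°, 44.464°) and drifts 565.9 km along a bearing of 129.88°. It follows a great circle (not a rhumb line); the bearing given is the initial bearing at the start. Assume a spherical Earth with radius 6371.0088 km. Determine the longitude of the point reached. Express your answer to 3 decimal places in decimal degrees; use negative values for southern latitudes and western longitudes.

Central angle δ = d/R = 0.088824 rad.
With φ₁ = -63.212° = -1.103258 rad and θ = 129.88° = 2.266834 rad:
Destination latitude: φ₂ = arcsin( sin φ₁ cos δ + cos φ₁ sin δ cos θ ) = arcsin(-0.914795) = -66.177°.
For the longitude increment, Δλ = atan2( sin θ sin δ cos φ₁, cos δ − sin φ₁ sin φ₂ ) = atan2(0.030680, 0.179438) = 9.702°.
Hence λ₂ = 44.464° + 9.702° = 54.166°.

longitude 54.166°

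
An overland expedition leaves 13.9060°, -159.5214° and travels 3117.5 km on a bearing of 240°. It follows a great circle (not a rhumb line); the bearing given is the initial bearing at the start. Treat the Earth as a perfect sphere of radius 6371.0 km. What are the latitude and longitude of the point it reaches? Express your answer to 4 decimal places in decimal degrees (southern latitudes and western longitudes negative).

The arc subtends δ = 3117.5/6371 = 0.489327 rad at the centre.
Start latitude φ₁ = 0.242705 rad; initial bearing θ = 4.188790 rad.
Applying the spherical law of cosines for sides, sin φ₂ = sin φ₁ cos δ + cos φ₁ sin δ cos θ = -0.016001, so φ₂ = -0.9168°.
For the longitude increment, Δλ = atan2( sin θ sin δ cos φ₁, cos δ − sin φ₁ sin φ₂ ) = atan2(-0.395129, 0.886495) = -24.0235°.
λ₂ = -159.5214° + -24.0235° = -183.5449°, normalized to (−180°, 180°] → 176.4551°.

latitude -0.9168°, longitude 176.4551°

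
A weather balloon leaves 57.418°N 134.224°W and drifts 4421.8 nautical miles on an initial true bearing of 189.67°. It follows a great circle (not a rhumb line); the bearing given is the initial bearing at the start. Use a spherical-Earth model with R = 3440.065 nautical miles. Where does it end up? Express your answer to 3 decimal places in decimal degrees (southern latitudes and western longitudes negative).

δ = 4421.8/3440.065 = 1.285383 rad (73.6470°).
Converting: φ₁ = 1.002133 rad, θ = 3.310366 rad.
Destination latitude: φ₂ = arcsin( sin φ₁ cos δ + cos φ₁ sin δ cos θ ) = arcsin(-0.272135) = -15.791°.
Then Δλ = atan2(-0.086795, 0.510862) = -0.168293 rad, from sin θ sin δ cos φ₁ over cos δ − sin φ₁ sin φ₂.
λ₂ = λ₁ + Δλ = -143.866°.

latitude -15.791°, longitude -143.866°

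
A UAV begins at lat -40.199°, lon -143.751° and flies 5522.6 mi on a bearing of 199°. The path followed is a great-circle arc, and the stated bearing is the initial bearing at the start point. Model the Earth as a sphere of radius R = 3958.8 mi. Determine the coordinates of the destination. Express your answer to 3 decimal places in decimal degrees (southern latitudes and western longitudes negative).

Angular distance δ = d/R = 5522.6 / 3958.8 = 1.395019 rad.
Start latitude φ₁ = -0.701605 rad; initial bearing θ = 3.473205 rad.
Destination latitude: φ₂ = arcsin( sin φ₁ cos δ + cos φ₁ sin δ cos θ ) = arcsin(-0.823937) = -55.481°.
Then Δλ = atan2(-0.244840, -0.356932) = -2.540354 rad, from sin θ sin δ cos φ₁ over cos δ − sin φ₁ sin φ₂.
λ₂ = -143.751° + -145.552° = -289.303°, normalized to (−180°, 180°] → 70.697°.

latitude -55.481°, longitude 70.697°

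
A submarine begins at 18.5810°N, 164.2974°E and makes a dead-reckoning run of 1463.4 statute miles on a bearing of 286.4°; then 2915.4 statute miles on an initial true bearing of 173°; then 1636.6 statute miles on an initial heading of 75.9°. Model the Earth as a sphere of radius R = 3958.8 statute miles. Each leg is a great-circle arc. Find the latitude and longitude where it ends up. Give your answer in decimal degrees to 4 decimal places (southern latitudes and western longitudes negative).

Apply the spherical direct solution leg by leg, carrying full precision between legs.
Leg 1: from (18.5810°, 164.2974°), δ = 1463.4/3958.8 = 0.369657 rad, θ = 286.4° → φ = 23.1919°, λ = 142.1453°.
Leg 2: from (23.1919°, 142.1453°), δ = 2915.4/3958.8 = 0.736435 rad, θ = 173° → φ = -18.7241°, λ = 147.1034°.
Leg 3: from (-18.7241°, 147.1034°), δ = 1636.6/3958.8 = 0.413408 rad, θ = 75.9° → φ = -11.6118°, λ = 170.5423°.

latitude -11.6118°, longitude 170.5423°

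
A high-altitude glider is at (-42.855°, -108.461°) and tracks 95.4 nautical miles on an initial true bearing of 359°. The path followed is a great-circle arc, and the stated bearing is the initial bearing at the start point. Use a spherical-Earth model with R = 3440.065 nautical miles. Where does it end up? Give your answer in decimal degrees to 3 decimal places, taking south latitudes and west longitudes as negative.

latitude -41.266°, longitude -108.498°

Angular distance δ = d/R = 95.4 / 3440.065 = 0.027732 rad.
Start latitude φ₁ = -0.747961 rad; initial bearing θ = 6.265732 rad.
Destination latitude: φ₂ = arcsin( sin φ₁ cos δ + cos φ₁ sin δ cos θ ) = arcsin(-0.659560) = -41.266°.
Then Δλ = atan2(-0.000355, 0.551019) = -0.000644 rad, from sin θ sin δ cos φ₁ over cos δ − sin φ₁ sin φ₂.
Hence λ₂ = -108.461° + -0.037° = -108.498°.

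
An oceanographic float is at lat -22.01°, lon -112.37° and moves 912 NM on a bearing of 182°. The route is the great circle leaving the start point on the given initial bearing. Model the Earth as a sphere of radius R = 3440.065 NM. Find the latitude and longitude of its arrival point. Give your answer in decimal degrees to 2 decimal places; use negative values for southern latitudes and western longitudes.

The arc subtends δ = 912/3440.065 = 0.265111 rad at the centre.
Converting: φ₁ = -0.384147 rad, θ = 3.176499 rad.
sin φ₂ = sin φ₁ cos δ + cos φ₁ sin δ cos θ = (-0.374768)(0.965063) + (0.927118)(0.262017)(-0.999391) = -0.604448
φ₂ = asin(-0.604448) = -0.649072 rad = -37.19°.
Then Δλ = atan2(-0.008478, 0.738535) = -0.011479 rad, from sin θ sin δ cos φ₁ over cos δ − sin φ₁ sin φ₂.
Hence λ₂ = -112.37° + -0.66° = -113.03°.

latitude -37.19°, longitude -113.03°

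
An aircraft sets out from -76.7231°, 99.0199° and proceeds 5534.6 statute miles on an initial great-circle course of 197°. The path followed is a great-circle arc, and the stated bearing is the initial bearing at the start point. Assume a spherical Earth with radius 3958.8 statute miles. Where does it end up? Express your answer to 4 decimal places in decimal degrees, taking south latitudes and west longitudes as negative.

latitude -22.5598°, longitude -62.8072°

The arc subtends δ = 5534.6/3958.8 = 1.398050 rad at the centre.
With φ₁ = -76.7231° = -1.339071 rad and θ = 197° = 3.438299 rad:
Applying the spherical law of cosines for sides, sin φ₂ = sin φ₁ cos δ + cos φ₁ sin δ cos θ = -0.383648, so φ₂ = -22.5598°.
Δλ = atan2( sin θ sin δ cos φ₁ , cos δ − sin φ₁ sin φ₂ ) = atan2(-0.066146, -0.201505) = -2.824415 rad = -161.8271°.
λ₂ = 99.0199° + -161.8271° = -62.8072°.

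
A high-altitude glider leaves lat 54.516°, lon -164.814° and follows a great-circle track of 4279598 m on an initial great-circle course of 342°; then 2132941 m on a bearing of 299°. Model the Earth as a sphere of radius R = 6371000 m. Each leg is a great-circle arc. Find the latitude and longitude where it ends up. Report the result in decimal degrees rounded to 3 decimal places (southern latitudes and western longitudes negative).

Apply the spherical direct solution leg by leg, carrying full precision between legs.
Leg 1: from (54.516°, -164.814°), δ = 4279598/6371000 = 0.671731 rad, θ = 342° → φ = 78.797°, λ = 97.021°.
Leg 2: from (78.797°, 97.021°), δ = 2132941/6371000 = 0.334789 rad, θ = 299° → φ = 73.222°, λ = 12.436°.

latitude 73.222°, longitude 12.436°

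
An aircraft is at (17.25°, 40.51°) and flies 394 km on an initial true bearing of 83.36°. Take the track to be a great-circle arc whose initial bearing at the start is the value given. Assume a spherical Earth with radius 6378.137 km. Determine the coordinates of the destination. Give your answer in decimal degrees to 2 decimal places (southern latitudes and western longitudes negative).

Central angle δ = d/R = 0.061774 rad.
Converting: φ₁ = 0.301069 rad, θ = 1.454906 rad.
Applying the spherical law of cosines for sides, sin φ₂ = sin φ₁ cos δ + cos φ₁ sin δ cos θ = 0.302793, so φ₂ = 17.63°.
Δλ = atan2( sin θ sin δ cos φ₁ , cos δ − sin φ₁ sin φ₂ ) = atan2(0.058562, 0.908302) = 0.064385 rad = 3.69°.
λ₂ = 40.51° + 3.69° = 44.20°.

latitude 17.63°, longitude 44.20°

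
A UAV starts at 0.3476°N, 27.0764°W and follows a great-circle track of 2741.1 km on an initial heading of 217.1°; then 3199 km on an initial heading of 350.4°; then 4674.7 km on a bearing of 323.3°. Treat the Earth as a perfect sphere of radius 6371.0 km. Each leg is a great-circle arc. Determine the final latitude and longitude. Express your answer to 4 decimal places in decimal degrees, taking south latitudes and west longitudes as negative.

Apply the spherical direct solution leg by leg, carrying full precision between legs.
Leg 1: from (0.3476°, -27.0764°), δ = 2741.1/6371 = 0.430246 rad, θ = 217.1° → φ = -19.0958°, λ = -42.5174°.
Leg 2: from (-19.0958°, -42.5174°), δ = 3199/6371 = 0.502119 rad, θ = 350.4° → φ = 9.3035°, λ = -47.1826°.
Leg 3: from (9.3035°, -47.1826°), δ = 4674.7/6371 = 0.733747 rad, θ = 323.3° → φ = 40.5352°, λ = -78.9572°.

latitude 40.5352°, longitude -78.9572°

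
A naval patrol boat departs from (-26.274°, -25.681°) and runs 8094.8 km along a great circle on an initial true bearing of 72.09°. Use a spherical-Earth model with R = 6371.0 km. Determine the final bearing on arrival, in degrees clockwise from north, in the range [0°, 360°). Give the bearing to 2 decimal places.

final bearing 59.41°

Central angle δ = d/R = 1.270570 rad.
Start latitude φ₁ = -0.458568 rad; initial bearing θ = 1.258208 rad.
Applying the spherical law of cosines for sides, sin φ₂ = sin φ₁ cos δ + cos φ₁ sin δ cos θ = 0.132505, so φ₂ = 7.614°.
For the longitude increment, Δλ = atan2( sin θ sin δ cos φ₁, cos δ − sin φ₁ sin φ₂ ) = atan2(0.815069, 0.354392) = 66.501°.
λ₂ = -25.681° + 66.501° = 40.820°.
The forward bearing on arrival equals the back-azimuth from the destination plus 180°.
Back-azimuth from P₂ (7.61°, 40.82°) to P₁ (-26.27°, -25.68°), with Δλ' = λ₁ − λ₂ = -66.50°: atan2( sin Δλ' cos φ₁ , cos φ₂ sin φ₁ − sin φ₂ cos φ₁ cos Δλ' ) = 239.41°.
Final bearing = (239.41° + 180°) mod 360° = 59.41°.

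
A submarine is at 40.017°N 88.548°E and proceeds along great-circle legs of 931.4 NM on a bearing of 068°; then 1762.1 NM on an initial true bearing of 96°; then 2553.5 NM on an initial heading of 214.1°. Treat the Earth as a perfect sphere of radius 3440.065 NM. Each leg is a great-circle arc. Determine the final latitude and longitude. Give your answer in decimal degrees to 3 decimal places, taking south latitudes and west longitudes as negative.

latitude -2.273°, longitude 122.866°

Apply the spherical direct solution leg by leg, carrying full precision between legs.
Leg 1: from (40.017°, 88.548°), δ = 931.4/3440.065 = 0.270751 rad, θ = 68° → φ = 44.133°, λ = 108.761°.
Leg 2: from (44.133°, 108.761°), δ = 1762.1/3440.065 = 0.512229 rad, θ = 96° → φ = 34.763°, λ = 145.155°.
Leg 3: from (34.763°, 145.155°), δ = 2553.5/3440.065 = 0.742282 rad, θ = 214.1° → φ = -2.273°, λ = 122.866°.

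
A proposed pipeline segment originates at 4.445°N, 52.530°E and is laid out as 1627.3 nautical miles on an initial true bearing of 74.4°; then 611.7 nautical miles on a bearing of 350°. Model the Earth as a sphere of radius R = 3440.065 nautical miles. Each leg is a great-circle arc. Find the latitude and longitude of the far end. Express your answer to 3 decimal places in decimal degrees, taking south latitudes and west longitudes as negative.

Apply the spherical direct solution leg by leg, carrying full precision between legs.
Leg 1: from (4.445°, 52.530°), δ = 1627.3/3440.065 = 0.473043 rad, θ = 74.4° → φ = 11.019°, λ = 79.085°.
Leg 2: from (11.019°, 79.085°), δ = 611.7/3440.065 = 0.177816 rad, θ = 350° → φ = 21.046°, λ = 77.199°.

latitude 21.046°, longitude 77.199°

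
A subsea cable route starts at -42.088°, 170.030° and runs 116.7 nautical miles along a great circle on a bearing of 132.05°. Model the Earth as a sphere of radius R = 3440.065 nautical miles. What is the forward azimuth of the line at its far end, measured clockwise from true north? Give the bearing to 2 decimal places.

The arc subtends δ = 116.7/3440.065 = 0.033924 rad at the centre.
Start latitude φ₁ = -0.734574 rad; initial bearing θ = 2.304707 rad.
Destination latitude: φ₂ = arcsin( sin φ₁ cos δ + cos φ₁ sin δ cos θ ) = arcsin(-0.686744) = -43.373°.
Δλ = atan2( sin θ sin δ cos φ₁ , cos δ − sin φ₁ sin φ₂ ) = atan2(0.018691, 0.539120) = 0.034655 rad = 1.986°.
λ₂ = 170.030° + 1.986° = 172.016°.
The forward bearing on arrival equals the back-azimuth from the destination plus 180°.
Back-azimuth from P₂ (-43.37°, 172.02°) to P₁ (-42.09°, 170.03°), with Δλ' = λ₁ − λ₂ = -1.99°: atan2( sin Δλ' cos φ₁ , cos φ₂ sin φ₁ − sin φ₂ cos φ₁ cos Δλ' ) = 310.70°.
Final bearing = (310.70° + 180°) mod 360° = 130.70°.

final bearing 130.70°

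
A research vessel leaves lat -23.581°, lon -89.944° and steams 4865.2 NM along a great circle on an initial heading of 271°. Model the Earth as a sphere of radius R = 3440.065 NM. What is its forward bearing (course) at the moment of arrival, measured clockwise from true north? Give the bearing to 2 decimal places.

The arc subtends δ = 4865.2/3440.065 = 1.414276 rad at the centre.
With φ₁ = -23.581° = -0.411566 rad and θ = 271° = 4.729842 rad:
Destination latitude: φ₂ = arcsin( sin φ₁ cos δ + cos φ₁ sin δ cos θ ) = arcsin(-0.046560) = -2.669°.
For the longitude increment, Δλ = atan2( sin θ sin δ cos φ₁, cos δ − sin φ₁ sin φ₂ ) = atan2(-0.905154, 0.137256) = -81.377°.
Hence λ₂ = -89.944° + -81.377° = -171.321°.
The forward bearing on arrival equals the back-azimuth from the destination plus 180°.
Back-azimuth from P₂ (-2.67°, -171.32°) to P₁ (-23.58°, -89.94°), with Δλ' = λ₁ − λ₂ = 81.38°: atan2( sin Δλ' cos φ₁ , cos φ₂ sin φ₁ − sin φ₂ cos φ₁ cos Δλ' ) = 113.46°.
Final bearing = (113.46° + 180°) mod 360° = 293.46°.

final bearing 293.46°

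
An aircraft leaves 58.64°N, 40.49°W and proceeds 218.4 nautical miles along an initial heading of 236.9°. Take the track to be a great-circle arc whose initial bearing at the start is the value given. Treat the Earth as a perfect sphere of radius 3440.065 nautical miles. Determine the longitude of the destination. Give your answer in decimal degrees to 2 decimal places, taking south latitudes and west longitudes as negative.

δ = 218.4/3440.065 = 0.063487 rad (3.6375°).
Start latitude φ₁ = 1.023461 rad; initial bearing θ = 4.134685 rad.
sin φ₂ = sin φ₁ cos δ + cos φ₁ sin δ cos θ = (0.853914)(0.997985) + (0.520414)(0.063445)(-0.546102) = 0.834163
φ₂ = asin(0.834163) = 0.986614 rad = 56.53°.
Δλ = atan2( sin θ sin δ cos φ₁ , cos δ − sin φ₁ sin φ₂ ) = atan2(-0.027659, 0.285682) = -0.096518 rad = -5.53°.
Hence λ₂ = -40.49° + -5.53° = -46.02°.

longitude -46.02°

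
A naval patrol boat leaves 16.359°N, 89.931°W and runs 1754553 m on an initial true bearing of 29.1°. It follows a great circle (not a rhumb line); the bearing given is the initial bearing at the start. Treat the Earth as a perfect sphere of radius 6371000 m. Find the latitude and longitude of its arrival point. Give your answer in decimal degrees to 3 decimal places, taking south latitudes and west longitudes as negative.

Angular distance δ = d/R = 1754553 / 6371000 = 0.275397 rad.
Converting: φ₁ = 0.285518 rad, θ = 0.507891 rad.
Applying the spherical law of cosines for sides, sin φ₂ = sin φ₁ cos δ + cos φ₁ sin δ cos θ = 0.499026, so φ₂ = 29.936°.
For the longitude increment, Δλ = atan2( sin θ sin δ cos φ₁, cos δ − sin φ₁ sin φ₂ ) = atan2(0.126895, 0.821764) = 8.778°.
Hence λ₂ = -89.931° + 8.778° = -81.153°.

latitude 29.936°, longitude -81.153°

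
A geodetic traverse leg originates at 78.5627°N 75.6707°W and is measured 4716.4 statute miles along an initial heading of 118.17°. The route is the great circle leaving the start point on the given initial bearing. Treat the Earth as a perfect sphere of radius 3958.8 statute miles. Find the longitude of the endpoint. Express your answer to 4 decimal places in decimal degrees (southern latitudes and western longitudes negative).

δ = 4716.4/3958.8 = 1.191371 rad (68.2605°).
With φ₁ = 78.5627° = 1.371178 rad and θ = 118.17° = 2.062456 rad:
Destination latitude: φ₂ = arcsin( sin φ₁ cos δ + cos φ₁ sin δ cos θ ) = arcsin(0.276076) = 16.0262°.
Then Δλ = atan2(0.162375, 0.099792) = 1.019725 rad, from sin θ sin δ cos φ₁ over cos δ − sin φ₁ sin φ₂.
λ₂ = -75.6707° + 58.4259° = -17.2448°.

longitude -17.2448°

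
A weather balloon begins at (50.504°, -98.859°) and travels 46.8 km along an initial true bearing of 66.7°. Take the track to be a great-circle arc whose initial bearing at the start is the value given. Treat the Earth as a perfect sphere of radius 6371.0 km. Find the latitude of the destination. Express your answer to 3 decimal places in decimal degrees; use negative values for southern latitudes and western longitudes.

The arc subtends δ = 46.8/6371 = 0.007346 rad at the centre.
Start latitude φ₁ = 0.881461 rad; initial bearing θ = 1.164135 rad.
sin φ₂ = sin φ₁ cos δ + cos φ₁ sin δ cos θ = (0.771669)(0.999973) + (0.636024)(0.007346)(0.395546) = 0.773496
φ₂ = asin(0.773496) = 0.884339 rad = 50.669°.
For the longitude increment, Δλ = atan2( sin θ sin δ cos φ₁, cos δ − sin φ₁ sin φ₂ ) = atan2(0.004291, 0.403090) = 0.610°.
λ₂ = λ₁ + Δλ = -98.249°.

latitude 50.669°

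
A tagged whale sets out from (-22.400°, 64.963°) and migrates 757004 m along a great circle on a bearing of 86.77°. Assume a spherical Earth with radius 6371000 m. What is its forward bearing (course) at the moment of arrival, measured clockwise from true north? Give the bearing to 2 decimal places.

final bearing 84.01°

Central angle δ = d/R = 0.118820 rad.
Converting: φ₁ = -0.390954 rad, θ = 1.514422 rad.
Destination latitude: φ₂ = arcsin( sin φ₁ cos δ + cos φ₁ sin δ cos θ ) = arcsin(-0.372208) = -21.852°.
Δλ = atan2( sin θ sin δ cos φ₁ , cos δ − sin φ₁ sin φ₂ ) = atan2(0.109422, 0.851112) = 0.127863 rad = 7.326°.
Hence λ₂ = 64.963° + 7.326° = 72.289°.
The forward bearing on arrival equals the back-azimuth from the destination plus 180°.
Back-azimuth from P₂ (-21.85°, 72.29°) to P₁ (-22.40°, 64.96°), with Δλ' = λ₁ − λ₂ = -7.33°: atan2( sin Δλ' cos φ₁ , cos φ₂ sin φ₁ − sin φ₂ cos φ₁ cos Δλ' ) = 264.01°.
Final bearing = (264.01° + 180°) mod 360° = 84.01°.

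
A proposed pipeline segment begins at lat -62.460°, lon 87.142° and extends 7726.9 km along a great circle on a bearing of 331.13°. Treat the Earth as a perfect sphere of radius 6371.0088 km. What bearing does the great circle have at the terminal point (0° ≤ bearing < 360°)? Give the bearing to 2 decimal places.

final bearing 347.07°

Angular distance δ = d/R = 7726.9 / 6371.0088 = 1.212822 rad.
With φ₁ = -62.460° = -1.090133 rad and θ = 331.13° = 5.779309 rad:
Destination latitude: φ₂ = arcsin( sin φ₁ cos δ + cos φ₁ sin δ cos θ ) = arcsin(0.068560) = 3.931°.
Then Δλ = atan2(-0.209091, 0.411169) = -0.470446 rad, from sin θ sin δ cos φ₁ over cos δ − sin φ₁ sin φ₂.
λ₂ = 87.142° + -26.955° = 60.187°.
The forward bearing on arrival equals the back-azimuth from the destination plus 180°.
Back-azimuth from P₂ (3.93°, 60.19°) to P₁ (-62.46°, 87.14°), with Δλ' = λ₁ − λ₂ = 26.95°: atan2( sin Δλ' cos φ₁ , cos φ₂ sin φ₁ − sin φ₂ cos φ₁ cos Δλ' ) = 167.07°.
Final bearing = (167.07° + 180°) mod 360° = 347.07°.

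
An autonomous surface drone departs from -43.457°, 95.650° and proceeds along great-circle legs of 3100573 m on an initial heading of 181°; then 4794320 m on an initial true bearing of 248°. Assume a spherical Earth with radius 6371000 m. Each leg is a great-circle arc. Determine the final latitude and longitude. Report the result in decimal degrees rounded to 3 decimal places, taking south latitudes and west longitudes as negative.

latitude -50.671°, longitude 3.383°

Apply the spherical direct solution leg by leg, carrying full precision between legs.
Leg 1: from (-43.457°, 95.650°), δ = 3100573/6371000 = 0.486670 rad, θ = 181° → φ = -71.332°, λ = 94.189°.
Leg 2: from (-71.332°, 94.189°), δ = 4794320/6371000 = 0.752522 rad, θ = 248° → φ = -50.671°, λ = 3.383°.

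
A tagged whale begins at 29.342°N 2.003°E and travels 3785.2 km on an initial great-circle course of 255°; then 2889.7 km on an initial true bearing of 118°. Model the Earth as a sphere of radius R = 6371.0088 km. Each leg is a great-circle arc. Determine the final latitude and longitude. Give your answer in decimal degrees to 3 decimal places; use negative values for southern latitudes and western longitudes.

latitude 3.094°, longitude -9.478°

Apply the spherical direct solution leg by leg, carrying full precision between legs.
Leg 1: from (29.342°, 2.003°), δ = 3785.2/6371.0088 = 0.594129 rad, θ = 255° → φ = 16.245°, λ = -32.274°.
Leg 2: from (16.245°, -32.274°), δ = 2889.7/6371.0088 = 0.453570 rad, θ = 118° → φ = 3.094°, λ = -9.478°.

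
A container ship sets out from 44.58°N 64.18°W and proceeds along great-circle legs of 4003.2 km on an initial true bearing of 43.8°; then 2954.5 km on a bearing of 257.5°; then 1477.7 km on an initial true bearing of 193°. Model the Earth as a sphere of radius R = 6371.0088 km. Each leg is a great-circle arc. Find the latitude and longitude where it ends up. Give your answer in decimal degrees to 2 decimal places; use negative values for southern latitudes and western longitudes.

Apply the spherical direct solution leg by leg, carrying full precision between legs.
Leg 1: from (44.58°, -64.18°), δ = 4003.2/6371.0088 = 0.628346 rad, θ = 43.8° → φ = 60.46°, λ = -8.57°.
Leg 2: from (60.46°, -8.57°), δ = 2954.5/6371.0088 = 0.463741 rad, θ = 257.5° → φ = 46.92°, λ = -48.31°.
Leg 3: from (46.92°, -48.31°), δ = 1477.7/6371.0088 = 0.231941 rad, θ = 193° → φ = 33.91°, λ = -51.88°.

latitude 33.91°, longitude -51.88°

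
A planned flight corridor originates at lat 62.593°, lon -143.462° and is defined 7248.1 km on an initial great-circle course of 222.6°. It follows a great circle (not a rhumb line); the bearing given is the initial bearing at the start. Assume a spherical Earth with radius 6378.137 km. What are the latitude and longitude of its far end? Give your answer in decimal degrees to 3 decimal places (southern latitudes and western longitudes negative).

The arc subtends δ = 7248.1/6378.137 = 1.136398 rad at the centre.
Start latitude φ₁ = 1.092454 rad; initial bearing θ = 3.885103 rad.
Applying the spherical law of cosines for sides, sin φ₂ = sin φ₁ cos δ + cos φ₁ sin δ cos θ = 0.066265, so φ₂ = 3.799°.
Then Δλ = atan2(-0.282634, 0.362038) = -0.662846 rad, from sin θ sin δ cos φ₁ over cos δ − sin φ₁ sin φ₂.
λ₂ = -143.462° + -37.978° = -181.440°, normalized to (−180°, 180°] → 178.560°.

latitude 3.799°, longitude 178.560°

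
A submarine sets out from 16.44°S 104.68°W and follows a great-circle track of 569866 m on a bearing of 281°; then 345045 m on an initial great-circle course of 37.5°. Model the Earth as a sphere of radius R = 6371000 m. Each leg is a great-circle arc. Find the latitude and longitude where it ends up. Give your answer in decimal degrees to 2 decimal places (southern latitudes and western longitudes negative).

latitude -12.93°, longitude -107.96°

Apply the spherical direct solution leg by leg, carrying full precision between legs.
Leg 1: from (-16.44°, -104.68°), δ = 569866/6371000 = 0.089447 rad, θ = 281° → φ = -15.40°, λ = -109.90°.
Leg 2: from (-15.40°, -109.90°), δ = 345045/6371000 = 0.054159 rad, θ = 37.5° → φ = -12.93°, λ = -107.96°.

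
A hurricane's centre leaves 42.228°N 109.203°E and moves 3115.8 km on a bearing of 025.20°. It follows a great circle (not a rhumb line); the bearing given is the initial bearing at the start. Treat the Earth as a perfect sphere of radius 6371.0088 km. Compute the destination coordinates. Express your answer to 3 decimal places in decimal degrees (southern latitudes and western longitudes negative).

latitude 65.239°, longitude 137.731°

Central angle δ = d/R = 0.489059 rad.
With φ₁ = 42.228° = 0.737018 rad and θ = 25.2° = 0.439823 rad:
Destination latitude: φ₂ = arcsin( sin φ₁ cos δ + cos φ₁ sin δ cos θ ) = arcsin(0.908062) = 65.239°.
Δλ = atan2( sin θ sin δ cos φ₁ , cos δ − sin φ₁ sin φ₂ ) = atan2(0.148117, 0.272483) = 0.497903 rad = 28.528°.
Hence λ₂ = 109.203° + 28.528° = 137.731°.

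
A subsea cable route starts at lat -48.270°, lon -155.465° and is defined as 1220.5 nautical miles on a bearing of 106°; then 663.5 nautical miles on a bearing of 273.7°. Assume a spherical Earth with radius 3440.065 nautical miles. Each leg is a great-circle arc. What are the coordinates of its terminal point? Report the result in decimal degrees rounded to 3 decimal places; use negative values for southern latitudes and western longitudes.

latitude -47.851°, longitude -140.887°

Apply the spherical direct solution leg by leg, carrying full precision between legs.
Leg 1: from (-48.270°, -155.465°), δ = 1220.5/3440.065 = 0.354790 rad, θ = 106° → φ = -49.778°, λ = -124.325°.
Leg 2: from (-49.778°, -124.325°), δ = 663.5/3440.065 = 0.192874 rad, θ = 273.7° → φ = -47.851°, λ = -140.887°.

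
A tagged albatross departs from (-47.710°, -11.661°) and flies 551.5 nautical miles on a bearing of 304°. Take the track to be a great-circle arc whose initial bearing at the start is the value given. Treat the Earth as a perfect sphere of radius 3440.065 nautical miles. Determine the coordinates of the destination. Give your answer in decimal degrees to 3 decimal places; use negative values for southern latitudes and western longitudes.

Angular distance δ = d/R = 551.5 / 3440.065 = 0.160317 rad.
With φ₁ = -47.710° = -0.832697 rad and θ = 304° = 5.305801 rad:
Applying the spherical law of cosines for sides, sin φ₂ = sin φ₁ cos δ + cos φ₁ sin δ cos θ = -0.670198, so φ₂ = -42.082°.
Then Δλ = atan2(-0.089049, 0.491399) = -0.179271 rad, from sin θ sin δ cos φ₁ over cos δ − sin φ₁ sin φ₂.
λ₂ = -11.661° + -10.271° = -21.932°.

latitude -42.082°, longitude -21.932°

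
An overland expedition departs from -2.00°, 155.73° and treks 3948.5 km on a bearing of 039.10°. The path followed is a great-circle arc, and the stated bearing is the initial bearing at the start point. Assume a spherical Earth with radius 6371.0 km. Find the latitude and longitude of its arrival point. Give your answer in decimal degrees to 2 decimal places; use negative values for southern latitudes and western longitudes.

The arc subtends δ = 3948.5/6371 = 0.619761 rad at the centre.
With φ₁ = -2.00° = -0.034907 rad and θ = 39.1° = 0.682424 rad:
Destination latitude: φ₂ = arcsin( sin φ₁ cos δ + cos φ₁ sin δ cos θ ) = arcsin(0.422076) = 24.97°.
Δλ = atan2( sin θ sin δ cos φ₁ , cos δ − sin φ₁ sin φ₂ ) = atan2(0.366099, 0.828747) = 0.415972 rad = 23.83°.
λ₂ = 155.73° + 23.83° = 179.56°.

latitude 24.97°, longitude 179.56°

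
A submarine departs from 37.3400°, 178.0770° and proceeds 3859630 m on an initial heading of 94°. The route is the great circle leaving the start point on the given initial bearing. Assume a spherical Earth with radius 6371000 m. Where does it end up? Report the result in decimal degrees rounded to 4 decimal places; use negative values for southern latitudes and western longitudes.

latitude 27.8412°, longitude -141.9517°

δ = 3859630/6371000 = 0.605812 rad (34.7105°).
With φ₁ = 37.3400° = 0.651706 rad and θ = 94° = 1.640609 rad:
Destination latitude: φ₂ = arcsin( sin φ₁ cos δ + cos φ₁ sin δ cos θ ) = arcsin(0.467022) = 27.8412°.
Δλ = atan2( sin θ sin δ cos φ₁ , cos δ − sin φ₁ sin φ₂ ) = atan2(0.451623, 0.538770) = 0.697631 rad = 39.9713°.
λ₂ = 178.0770° + 39.9713° = 218.0483°, normalized to (−180°, 180°] → -141.9517°.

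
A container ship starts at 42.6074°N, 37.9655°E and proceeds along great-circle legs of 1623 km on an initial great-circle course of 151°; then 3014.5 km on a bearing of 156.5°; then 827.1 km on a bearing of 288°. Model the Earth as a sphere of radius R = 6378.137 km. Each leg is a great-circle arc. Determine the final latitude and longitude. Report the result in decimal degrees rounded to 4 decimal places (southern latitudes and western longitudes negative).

Apply the spherical direct solution leg by leg, carrying full precision between legs.
Leg 1: from (42.6074°, 37.9655°), δ = 1623/6378.137 = 0.254463 rad, θ = 151° → φ = 29.5464°, λ = 46.0297°.
Leg 2: from (29.5464°, 46.0297°), δ = 3014.5/6378.137 = 0.472630 rad, θ = 156.5° → φ = 4.3521°, λ = 56.5187°.
Leg 3: from (4.3521°, 56.5187°), δ = 827.1/6378.137 = 0.129677 rad, θ = 288° → φ = 6.6090°, λ = 49.4068°.

latitude 6.6090°, longitude 49.4068°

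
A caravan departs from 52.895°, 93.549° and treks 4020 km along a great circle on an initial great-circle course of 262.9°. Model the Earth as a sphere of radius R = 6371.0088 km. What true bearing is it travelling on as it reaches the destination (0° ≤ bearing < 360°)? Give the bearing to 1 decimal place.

final bearing 228.4°

Angular distance δ = d/R = 4020 / 6371.0088 = 0.630983 rad.
With φ₁ = 52.895° = 0.923192 rad and θ = 262.9° = 4.588471 rad:
Applying the spherical law of cosines for sides, sin φ₂ = sin φ₁ cos δ + cos φ₁ sin δ cos θ = 0.599976, so φ₂ = 36.868°.
Δλ = atan2( sin θ sin δ cos φ₁ , cos δ − sin φ₁ sin φ₂ ) = atan2(-0.353168, 0.328949) = -0.820889 rad = -47.033°.
λ₂ = 93.549° + -47.033° = 46.516°.
The forward bearing on arrival equals the back-azimuth from the destination plus 180°.
Back-azimuth from P₂ (36.9°, 46.5°) to P₁ (52.9°, 93.5°), with Δλ' = λ₁ − λ₂ = 47.0°: atan2( sin Δλ' cos φ₁ , cos φ₂ sin φ₁ − sin φ₂ cos φ₁ cos Δλ' ) = 48.4°.
Final bearing = (48.4° + 180°) mod 360° = 228.4°.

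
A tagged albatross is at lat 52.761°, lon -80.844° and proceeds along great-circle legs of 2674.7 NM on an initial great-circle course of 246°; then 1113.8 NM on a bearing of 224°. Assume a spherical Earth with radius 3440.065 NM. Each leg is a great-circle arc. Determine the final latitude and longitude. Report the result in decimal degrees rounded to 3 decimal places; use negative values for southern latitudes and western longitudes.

Apply the spherical direct solution leg by leg, carrying full precision between legs.
Leg 1: from (52.761°, -80.844°), δ = 2674.7/3440.065 = 0.777514 rad, θ = 246° → φ = 23.247°, λ = -125.070°.
Leg 2: from (23.247°, -125.070°), δ = 1113.8/3440.065 = 0.323773 rad, θ = 224° → φ = 9.434°, λ = -138.016°.

latitude 9.434°, longitude -138.016°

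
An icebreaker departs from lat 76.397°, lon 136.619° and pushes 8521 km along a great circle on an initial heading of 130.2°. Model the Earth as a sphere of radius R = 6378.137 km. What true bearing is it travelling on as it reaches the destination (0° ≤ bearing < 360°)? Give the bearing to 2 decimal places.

final bearing 169.62°

δ = 8521/6378.137 = 1.335970 rad (76.5454°).
Start latitude φ₁ = 1.333379 rad; initial bearing θ = 2.272419 rad.
sin φ₂ = sin φ₁ cos δ + cos φ₁ sin δ cos θ = (0.971949)(0.232674) + (0.235193)(0.972555)(-0.645458) = 0.078506
φ₂ = asin(0.078506) = 0.078587 rad = 4.503°.
Then Δλ = atan2(0.174709, 0.156370) = 0.840735 rad, from sin θ sin δ cos φ₁ over cos δ − sin φ₁ sin φ₂.
λ₂ = 136.619° + 48.171° = 184.790°, normalized to (−180°, 180°] → -175.210°.
The forward bearing on arrival equals the back-azimuth from the destination plus 180°.
Back-azimuth from P₂ (4.50°, -175.21°) to P₁ (76.40°, 136.62°), with Δλ' = λ₁ − λ₂ = 311.83°: atan2( sin Δλ' cos φ₁ , cos φ₂ sin φ₁ − sin φ₂ cos φ₁ cos Δλ' ) = 349.62°.
Final bearing = (349.62° + 180°) mod 360° = 169.62°.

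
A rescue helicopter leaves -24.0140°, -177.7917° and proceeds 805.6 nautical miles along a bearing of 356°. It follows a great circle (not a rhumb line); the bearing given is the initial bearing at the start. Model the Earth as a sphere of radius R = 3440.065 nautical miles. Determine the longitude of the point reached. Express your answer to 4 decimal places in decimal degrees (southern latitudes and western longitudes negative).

longitude -178.7354°

Central angle δ = d/R = 0.234182 rad.
With φ₁ = -24.0140° = -0.419123 rad and θ = 356° = 6.213372 rad:
Applying the spherical law of cosines for sides, sin φ₂ = sin φ₁ cos δ + cos φ₁ sin δ cos θ = -0.184406, so φ₂ = -10.6265°.
Δλ = atan2( sin θ sin δ cos φ₁ , cos δ − sin φ₁ sin φ₂ ) = atan2(-0.014786, 0.897659) = -0.016470 rad = -0.9437°.
λ₂ = -177.7917° + -0.9437° = -178.7354°.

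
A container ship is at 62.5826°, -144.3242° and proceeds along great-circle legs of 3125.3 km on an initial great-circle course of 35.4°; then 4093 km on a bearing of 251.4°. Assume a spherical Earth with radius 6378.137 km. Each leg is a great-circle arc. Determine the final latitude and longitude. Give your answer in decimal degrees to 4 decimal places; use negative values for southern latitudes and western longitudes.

latitude 45.6740°, longitude -122.1673°

Apply the spherical direct solution leg by leg, carrying full precision between legs.
Leg 1: from (62.5826°, -144.3242°), δ = 3125.3/6378.137 = 0.490002 rad, θ = 35.4° → φ = 73.7133°, λ = -67.8845°.
Leg 2: from (73.7133°, -67.8845°), δ = 4093/6378.137 = 0.641723 rad, θ = 251.4° → φ = 45.6740°, λ = -122.1673°.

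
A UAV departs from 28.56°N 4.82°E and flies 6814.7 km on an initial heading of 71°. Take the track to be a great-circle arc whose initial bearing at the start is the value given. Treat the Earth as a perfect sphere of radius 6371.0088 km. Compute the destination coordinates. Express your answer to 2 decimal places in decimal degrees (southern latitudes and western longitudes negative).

latitude 28.72°, longitude 75.82°

δ = 6814.7/6371.0088 = 1.069642 rad (61.2860°).
With φ₁ = 28.56° = 0.498466 rad and θ = 71° = 1.239184 rad:
Destination latitude: φ₂ = arcsin( sin φ₁ cos δ + cos φ₁ sin δ cos θ ) = arcsin(0.480475) = 28.72°.
Δλ = atan2( sin θ sin δ cos φ₁ , cos δ − sin φ₁ sin φ₂ ) = atan2(0.728342, 0.250733) = 1.239251 rad = 71.00°.
λ₂ = 4.82° + 71.00° = 75.82°.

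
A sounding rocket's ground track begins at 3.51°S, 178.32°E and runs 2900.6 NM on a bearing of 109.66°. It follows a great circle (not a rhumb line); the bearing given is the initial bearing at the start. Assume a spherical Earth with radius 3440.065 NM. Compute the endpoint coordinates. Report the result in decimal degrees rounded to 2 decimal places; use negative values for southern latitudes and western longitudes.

latitude -16.95°, longitude -134.36°

Central angle δ = d/R = 0.843182 rad.
Converting: φ₁ = -0.061261 rad, θ = 1.913928 rad.
Destination latitude: φ₂ = arcsin( sin φ₁ cos δ + cos φ₁ sin δ cos θ ) = arcsin(-0.291487) = -16.95°.
Then Δλ = atan2(0.701912, 0.647245) = 0.825896 rad, from sin θ sin δ cos φ₁ over cos δ − sin φ₁ sin φ₂.
λ₂ = 178.32° + 47.32° = 225.64°, normalized to (−180°, 180°] → -134.36°.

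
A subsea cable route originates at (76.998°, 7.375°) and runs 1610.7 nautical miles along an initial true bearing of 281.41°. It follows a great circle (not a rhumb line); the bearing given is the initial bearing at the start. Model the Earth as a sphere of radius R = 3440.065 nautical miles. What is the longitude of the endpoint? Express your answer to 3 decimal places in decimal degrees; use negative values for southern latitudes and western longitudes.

δ = 1610.7/3440.065 = 0.468218 rad (26.8269°).
Start latitude φ₁ = 1.343869 rad; initial bearing θ = 4.911531 rad.
Destination latitude: φ₂ = arcsin( sin φ₁ cos δ + cos φ₁ sin δ cos θ ) = arcsin(0.889582) = 62.821°.
For the longitude increment, Δλ = atan2( sin θ sin δ cos φ₁, cos δ − sin φ₁ sin φ₂ ) = atan2(-0.099528, 0.025599) = -75.576°.
λ₂ = λ₁ + Δλ = -68.201°.

longitude -68.201°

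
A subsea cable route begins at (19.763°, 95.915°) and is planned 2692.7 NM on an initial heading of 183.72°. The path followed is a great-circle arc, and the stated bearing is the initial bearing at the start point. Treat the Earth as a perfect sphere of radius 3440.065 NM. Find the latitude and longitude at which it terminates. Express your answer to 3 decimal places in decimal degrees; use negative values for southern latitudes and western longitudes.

δ = 2692.7/3440.065 = 0.782747 rad (44.8481°).
Converting: φ₁ = 0.344929 rad, θ = 3.206519 rad.
Destination latitude: φ₂ = arcsin( sin φ₁ cos δ + cos φ₁ sin δ cos θ ) = arcsin(-0.422565) = -24.997°.
For the longitude increment, Δλ = atan2( sin θ sin δ cos φ₁, cos δ − sin φ₁ sin φ₂ ) = atan2(-0.043061, 0.851861) = -2.894°.
λ₂ = λ₁ + Δλ = 93.021°.

latitude -24.997°, longitude 93.021°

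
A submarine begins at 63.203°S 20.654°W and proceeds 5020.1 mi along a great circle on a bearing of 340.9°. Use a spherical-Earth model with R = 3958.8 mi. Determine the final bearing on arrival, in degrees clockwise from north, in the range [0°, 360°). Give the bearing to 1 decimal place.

final bearing 351.4°

Angular distance δ = d/R = 5020.1 / 3958.8 = 1.268086 rad.
With φ₁ = -63.203° = -1.103100 rad and θ = 340.9° = 5.949827 rad:
Destination latitude: φ₂ = arcsin( sin φ₁ cos δ + cos φ₁ sin δ cos θ ) = arcsin(0.140548) = 8.080°.
Δλ = atan2( sin θ sin δ cos φ₁ , cos δ − sin φ₁ sin φ₂ ) = atan2(-0.140812, 0.423563) = -0.320953 rad = -18.389°.
λ₂ = -20.654° + -18.389° = -39.043°.
The forward bearing on arrival equals the back-azimuth from the destination plus 180°.
Back-azimuth from P₂ (8.1°, -39.0°) to P₁ (-63.2°, -20.7°), with Δλ' = λ₁ − λ₂ = 18.4°: atan2( sin Δλ' cos φ₁ , cos φ₂ sin φ₁ − sin φ₂ cos φ₁ cos Δλ' ) = 171.4°.
Final bearing = (171.4° + 180°) mod 360° = 351.4°.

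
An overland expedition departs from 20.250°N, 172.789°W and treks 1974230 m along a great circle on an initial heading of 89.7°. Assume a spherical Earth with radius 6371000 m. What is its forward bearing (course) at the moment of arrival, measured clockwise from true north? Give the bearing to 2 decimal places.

The arc subtends δ = 1974230/6371000 = 0.309878 rad at the centre.
With φ₁ = 20.250° = 0.353429 rad and θ = 89.7° = 1.565560 rad:
Applying the spherical law of cosines for sides, sin φ₂ = sin φ₁ cos δ + cos φ₁ sin δ cos θ = 0.331130, so φ₂ = 19.337°.
For the longitude increment, Δλ = atan2( sin θ sin δ cos φ₁, cos δ − sin φ₁ sin φ₂ ) = atan2(0.286090, 0.837761) = 18.855°.
Hence λ₂ = -172.789° + 18.855° = -153.934°.
The forward bearing on arrival equals the back-azimuth from the destination plus 180°.
Back-azimuth from P₂ (19.34°, -153.93°) to P₁ (20.25°, -172.79°), with Δλ' = λ₁ − λ₂ = -18.85°: atan2( sin Δλ' cos φ₁ , cos φ₂ sin φ₁ − sin φ₂ cos φ₁ cos Δλ' ) = 276.14°.
Final bearing = (276.14° + 180°) mod 360° = 96.14°.

final bearing 96.14°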